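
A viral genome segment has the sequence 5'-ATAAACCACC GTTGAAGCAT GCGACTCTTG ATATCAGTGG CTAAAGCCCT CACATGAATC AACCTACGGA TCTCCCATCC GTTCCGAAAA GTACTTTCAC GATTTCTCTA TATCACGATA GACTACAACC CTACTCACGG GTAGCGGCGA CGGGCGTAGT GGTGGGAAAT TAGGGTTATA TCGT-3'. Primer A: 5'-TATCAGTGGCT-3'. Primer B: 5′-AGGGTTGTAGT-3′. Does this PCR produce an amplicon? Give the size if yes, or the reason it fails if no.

Primer A (TATCAGTGGCT) matches the top strand at positions 32–42; it acts as a forward primer.
Primer B's reverse complement is ACTACAACCCT, matching the top strand at positions 122–132; it acts as a reverse primer.
The 3' ends face each other across positions 32–132, giving a 101 bp product.

Yes — a 101 bp product.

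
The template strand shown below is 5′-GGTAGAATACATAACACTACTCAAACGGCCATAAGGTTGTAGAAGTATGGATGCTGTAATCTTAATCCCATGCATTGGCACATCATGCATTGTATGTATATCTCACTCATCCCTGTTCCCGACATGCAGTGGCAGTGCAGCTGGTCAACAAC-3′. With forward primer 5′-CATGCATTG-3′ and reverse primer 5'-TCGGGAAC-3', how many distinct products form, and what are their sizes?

Two products: 54 bp, 39 bp

The forward primer CATGCATTG matches the top strand at positions 69–77, 84–92.
The reverse primer's reverse complement is GTTCCCGA, matching at positions 115–122.
Each forward site pairs with the reverse site to give a product ending at position 122: sizes 54, 39 bp.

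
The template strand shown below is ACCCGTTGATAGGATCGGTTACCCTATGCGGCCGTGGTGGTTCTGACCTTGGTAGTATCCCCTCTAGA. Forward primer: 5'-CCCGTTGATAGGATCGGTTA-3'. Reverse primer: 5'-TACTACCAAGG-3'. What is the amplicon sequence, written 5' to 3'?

5'-CCCGTTGATAGGATCGGTTACCCTATGCGGCCGTGGTGGTTCTGACCTTGGTAGTA-3'

Forward primer CCCGTTGATAGGATCGGTTA is found on the top strand at positions 2–21.
Reverse complement of the reverse primer: CCTTGGTAGTA. This occurs on the top strand at positions 47–57.
The product is the template from position 2 through 57 (56 bp).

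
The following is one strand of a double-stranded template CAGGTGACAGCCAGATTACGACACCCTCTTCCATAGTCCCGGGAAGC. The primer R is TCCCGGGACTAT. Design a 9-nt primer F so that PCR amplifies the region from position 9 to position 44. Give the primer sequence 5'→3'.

The reverse primer's reverse complement ATAGTCCCGGGA matches the template at positions 33–44; the product starts at position 9.
The forward primer is identical to the top strand over positions 9–17: AGCCAGATT.

5'-AGCCAGATT-3'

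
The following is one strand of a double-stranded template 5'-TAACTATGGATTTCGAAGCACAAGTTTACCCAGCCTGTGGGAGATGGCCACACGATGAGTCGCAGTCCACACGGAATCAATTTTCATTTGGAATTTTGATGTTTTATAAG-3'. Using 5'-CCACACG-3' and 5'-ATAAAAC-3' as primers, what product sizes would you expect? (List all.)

The forward primer CCACACG matches the top strand at positions 48–54, 67–73.
The reverse primer's reverse complement is GTTTTAT, matching at positions 101–107.
Each forward site pairs with the reverse site to give a product ending at position 107: sizes 60, 41 bp.

60 bp, 41 bp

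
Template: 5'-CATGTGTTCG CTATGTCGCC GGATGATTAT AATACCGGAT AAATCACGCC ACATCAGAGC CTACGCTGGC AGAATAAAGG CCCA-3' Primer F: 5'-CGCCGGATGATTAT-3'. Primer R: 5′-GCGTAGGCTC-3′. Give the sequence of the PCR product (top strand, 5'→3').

5'-CGCCGGATGATTATAATACCGGATAAATCACGCCACATCAGAGCCTACGC-3'

Scanning the template, CGCCGGATGATTAT occurs at positions 17–30; this primer anneals to the bottom strand there with its 3' end pointing downstream.
The reverse primer's reverse complement is GAGCCTACGC, which matches the template at positions 57–66.
The product is the template from position 17 through 66 (50 bp).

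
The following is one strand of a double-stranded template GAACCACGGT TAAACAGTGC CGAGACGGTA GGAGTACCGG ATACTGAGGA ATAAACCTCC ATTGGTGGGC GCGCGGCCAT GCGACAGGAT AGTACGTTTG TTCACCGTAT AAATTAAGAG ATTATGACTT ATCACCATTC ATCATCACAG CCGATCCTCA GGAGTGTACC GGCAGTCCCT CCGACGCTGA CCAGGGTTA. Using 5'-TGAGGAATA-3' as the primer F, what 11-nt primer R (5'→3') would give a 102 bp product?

5'-GATGATGAATG-3'

The forward primer binds at positions 45–53, so a 102 bp product ends at position 45 + 102 − 1 = 146.
The reverse primer anneals to the top strand over positions 136–146, i.e. to CATTCATCATC.
Its sequence written 5'→3' is the reverse complement: GATGATGAATG.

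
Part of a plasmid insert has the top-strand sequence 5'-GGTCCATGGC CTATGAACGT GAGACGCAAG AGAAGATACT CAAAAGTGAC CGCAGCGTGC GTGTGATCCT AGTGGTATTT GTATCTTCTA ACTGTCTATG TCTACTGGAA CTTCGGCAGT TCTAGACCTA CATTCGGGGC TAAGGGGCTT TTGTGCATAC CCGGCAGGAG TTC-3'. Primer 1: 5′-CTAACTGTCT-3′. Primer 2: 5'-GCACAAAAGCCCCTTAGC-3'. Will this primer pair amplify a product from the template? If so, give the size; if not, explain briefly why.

Yes — a 69 bp product.

Primer 1 (CTAACTGTCT) matches the top strand at positions 88–97; it acts as a forward primer.
Primer 2's reverse complement is GCTAAGGGGCTTTTGTGC, matching the top strand at positions 139–156; it acts as a reverse primer.
The 3' ends face each other across positions 88–156, giving a 69 bp product.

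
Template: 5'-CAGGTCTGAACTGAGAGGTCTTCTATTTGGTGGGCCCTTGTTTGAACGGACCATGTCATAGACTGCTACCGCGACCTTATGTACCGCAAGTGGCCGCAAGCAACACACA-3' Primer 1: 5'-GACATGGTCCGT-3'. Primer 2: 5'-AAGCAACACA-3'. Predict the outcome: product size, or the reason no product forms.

Primer 1 (GACATGGTCCGT) has reverse complement ACGGACCATGTC, which matches the top strand at positions 46–57; primer 1 anneals to the top strand there with its 3' end pointing upstream toward position 46.
Primer 2 (AAGCAACACA) matches the top strand directly at positions 98–107; it anneals to the bottom strand with its 3' end pointing downstream toward position 107.
The 3' ends diverge (primer 1 extends toward position 1, primer 2 toward position 109), so the primers never converge on a shared product.

No product — the primers' 3' ends point away from each other.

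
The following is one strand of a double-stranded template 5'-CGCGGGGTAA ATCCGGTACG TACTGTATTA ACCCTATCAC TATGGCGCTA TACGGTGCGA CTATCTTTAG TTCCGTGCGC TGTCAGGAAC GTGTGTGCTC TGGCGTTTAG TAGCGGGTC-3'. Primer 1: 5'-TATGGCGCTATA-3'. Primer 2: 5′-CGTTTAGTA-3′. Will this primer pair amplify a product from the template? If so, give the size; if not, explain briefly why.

Primer 1 (TATGGCGCTATA) matches the top strand at positions 41–52 (3' end points downstream).
Primer 2 (CGTTTAGTA) also matches the top strand directly, at positions 104–112 — its reverse complement TACTAAACG is not present.
Both primers anneal to the bottom strand with 3' ends pointing the same way, so neither can prime synthesis back toward the other.

No product — both primers anneal to the same strand and extend in the same direction.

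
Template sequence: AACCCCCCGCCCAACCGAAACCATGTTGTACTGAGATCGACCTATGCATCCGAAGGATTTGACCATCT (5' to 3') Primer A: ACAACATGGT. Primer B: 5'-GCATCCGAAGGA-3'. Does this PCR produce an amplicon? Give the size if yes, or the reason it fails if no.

Primer A (ACAACATGGT) has reverse complement ACCATGTTGT, which matches the top strand at positions 20–29; primer A anneals to the top strand there with its 3' end pointing upstream toward position 20.
Primer B (GCATCCGAAGGA) matches the top strand directly at positions 46–57; it anneals to the bottom strand with its 3' end pointing downstream toward position 57.
The 3' ends diverge (primer A extends toward position 1, primer B toward position 68), so the primers never converge on a shared product.

No product — the primers' 3' ends point away from each other.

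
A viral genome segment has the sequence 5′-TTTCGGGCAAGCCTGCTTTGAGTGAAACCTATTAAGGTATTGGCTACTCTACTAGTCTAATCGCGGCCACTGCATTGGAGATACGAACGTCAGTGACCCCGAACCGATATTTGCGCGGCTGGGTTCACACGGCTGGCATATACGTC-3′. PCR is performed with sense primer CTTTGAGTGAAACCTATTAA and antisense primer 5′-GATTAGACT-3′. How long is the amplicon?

47 bp

Forward primer CTTTGAGTGAAACCTATTAA is found on the top strand at positions 16–35.
The reverse primer's reverse complement is AGTCTAATC, which matches the template at positions 54–62.
Amplicon spans positions 16–62: 47 bp.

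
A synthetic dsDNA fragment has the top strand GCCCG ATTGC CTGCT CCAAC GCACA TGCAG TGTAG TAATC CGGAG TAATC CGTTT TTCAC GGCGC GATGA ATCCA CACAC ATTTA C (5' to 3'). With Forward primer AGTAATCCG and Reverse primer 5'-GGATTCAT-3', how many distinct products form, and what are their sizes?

Two products: 41 bp, 31 bp

The forward primer AGTAATCCG matches the top strand at positions 34–42, 44–52.
The reverse primer's reverse complement is ATGAATCC, matching at positions 67–74.
Each forward site pairs with the reverse site to give a product ending at position 74: sizes 41, 31 bp.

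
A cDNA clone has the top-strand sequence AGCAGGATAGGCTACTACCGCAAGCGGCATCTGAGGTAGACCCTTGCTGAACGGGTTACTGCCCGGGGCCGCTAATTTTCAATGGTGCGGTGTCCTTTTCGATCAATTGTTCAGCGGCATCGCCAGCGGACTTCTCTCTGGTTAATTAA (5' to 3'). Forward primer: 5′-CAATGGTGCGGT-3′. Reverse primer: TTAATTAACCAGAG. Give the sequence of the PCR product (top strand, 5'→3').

Scanning the template, CAATGGTGCGGT occurs at positions 80–91; this primer anneals to the bottom strand there with its 3' end pointing downstream.
The reverse primer's reverse complement is CTCTGGTTAATTAA, which matches the template at positions 136–149.
The product is the template from position 80 through 149 (70 bp).

5'-CAATGGTGCGGTGTCCTTTTCGATCAATTGTTCAGCGGCATCGCCAGCGGACTTCTCTCTGGTTAATTAA-3'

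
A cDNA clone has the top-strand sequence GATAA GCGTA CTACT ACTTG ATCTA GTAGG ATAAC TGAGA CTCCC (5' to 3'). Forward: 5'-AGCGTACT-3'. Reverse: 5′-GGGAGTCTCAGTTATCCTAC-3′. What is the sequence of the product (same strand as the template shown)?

Forward primer AGCGTACT is found on the top strand at positions 5–12.
Reverse complement of the reverse primer: GTAGGATAACTGAGACTCCC. This occurs on the top strand at positions 26–45.
The product is the template from position 5 through 45 (41 bp).

5'-AGCGTACTACTACTTGATCTAGTAGGATAACTGAGACTCCC-3'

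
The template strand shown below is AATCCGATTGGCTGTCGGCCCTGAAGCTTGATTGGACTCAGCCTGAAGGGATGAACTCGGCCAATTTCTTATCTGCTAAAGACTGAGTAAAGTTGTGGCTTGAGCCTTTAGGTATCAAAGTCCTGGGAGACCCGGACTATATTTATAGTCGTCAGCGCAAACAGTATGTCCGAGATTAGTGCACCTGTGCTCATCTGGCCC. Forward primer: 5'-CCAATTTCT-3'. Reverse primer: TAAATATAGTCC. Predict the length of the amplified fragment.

85 bp

The forward primer matches the template at positions 61–69.
Reverse complement of the reverse primer: GGACTATATTTA. This occurs on the top strand at positions 134–145.
The product runs from position 61 to position 145, so its length is 145 − 61 + 1 = 85 bp.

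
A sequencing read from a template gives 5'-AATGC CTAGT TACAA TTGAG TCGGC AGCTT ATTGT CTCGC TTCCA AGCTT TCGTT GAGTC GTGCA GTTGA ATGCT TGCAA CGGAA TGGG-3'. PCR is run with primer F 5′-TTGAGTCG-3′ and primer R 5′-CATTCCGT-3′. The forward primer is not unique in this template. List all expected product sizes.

72 bp, 34 bp

The forward primer TTGAGTCG matches the top strand at positions 16–23, 54–61.
The reverse primer's reverse complement is ACGGAATG, matching at positions 80–87.
Each forward site pairs with the reverse site to give a product ending at position 87: sizes 72, 34 bp.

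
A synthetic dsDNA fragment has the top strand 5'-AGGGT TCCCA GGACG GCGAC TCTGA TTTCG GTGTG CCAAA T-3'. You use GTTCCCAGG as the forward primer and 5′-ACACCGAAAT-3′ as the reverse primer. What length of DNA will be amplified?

Forward primer GTTCCCAGG is found on the top strand at positions 4–12.
The reverse primer's reverse complement is ATTTCGGTGT, which matches the template at positions 25–34.
Amplicon spans positions 4–34: 31 bp.

31 bp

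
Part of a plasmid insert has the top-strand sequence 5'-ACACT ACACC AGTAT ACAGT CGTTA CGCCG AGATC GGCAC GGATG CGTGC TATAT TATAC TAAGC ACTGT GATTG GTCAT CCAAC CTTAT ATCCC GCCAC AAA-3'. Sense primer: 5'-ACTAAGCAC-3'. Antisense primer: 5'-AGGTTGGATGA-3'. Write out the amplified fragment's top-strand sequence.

Scanning the template, ACTAAGCAC occurs at positions 59–67; this primer anneals to the bottom strand there with its 3' end pointing downstream.
Reverse complement of the reverse primer: TCATCCAACCT. This occurs on the top strand at positions 77–87.
The product is the template from position 59 through 87 (29 bp).

5'-ACTAAGCACTGTGATTGGTCATCCAACCT-3'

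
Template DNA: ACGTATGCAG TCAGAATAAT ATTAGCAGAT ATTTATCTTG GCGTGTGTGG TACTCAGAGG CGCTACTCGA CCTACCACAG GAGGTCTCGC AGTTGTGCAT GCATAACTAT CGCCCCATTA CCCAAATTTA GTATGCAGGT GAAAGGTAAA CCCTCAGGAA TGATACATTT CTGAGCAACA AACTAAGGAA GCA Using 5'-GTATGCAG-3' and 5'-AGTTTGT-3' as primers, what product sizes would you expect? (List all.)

182 bp, 54 bp

The forward primer GTATGCAG matches the top strand at positions 3–10, 131–138.
The reverse primer's reverse complement is ACAAACT, matching at positions 178–184.
Each forward site pairs with the reverse site to give a product ending at position 184: sizes 182, 54 bp.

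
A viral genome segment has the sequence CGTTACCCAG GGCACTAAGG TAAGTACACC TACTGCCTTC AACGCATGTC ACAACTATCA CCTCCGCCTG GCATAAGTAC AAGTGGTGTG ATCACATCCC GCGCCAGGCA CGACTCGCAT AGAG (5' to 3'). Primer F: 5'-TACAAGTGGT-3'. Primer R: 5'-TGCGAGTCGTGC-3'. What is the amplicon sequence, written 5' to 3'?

5'-TACAAGTGGTGTGATCACATCCCGCGCCAGGCACGACTCGCA-3'

The forward primer matches the template at positions 78–87.
Reverse complement of the reverse primer: GCACGACTCGCA. This occurs on the top strand at positions 108–119.
The product is the template from position 78 through 119 (42 bp).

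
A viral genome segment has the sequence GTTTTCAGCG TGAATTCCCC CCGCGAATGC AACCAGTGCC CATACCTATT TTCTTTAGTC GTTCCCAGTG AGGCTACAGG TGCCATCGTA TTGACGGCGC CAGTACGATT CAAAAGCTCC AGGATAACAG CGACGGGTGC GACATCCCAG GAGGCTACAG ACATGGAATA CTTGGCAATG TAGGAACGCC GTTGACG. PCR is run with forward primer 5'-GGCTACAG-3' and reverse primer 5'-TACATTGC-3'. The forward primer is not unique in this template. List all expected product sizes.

111 bp, 30 bp

The forward primer GGCTACAG matches the top strand at positions 72–79, 153–160.
The reverse primer's reverse complement is GCAATGTA, matching at positions 175–182.
Each forward site pairs with the reverse site to give a product ending at position 182: sizes 111, 30 bp.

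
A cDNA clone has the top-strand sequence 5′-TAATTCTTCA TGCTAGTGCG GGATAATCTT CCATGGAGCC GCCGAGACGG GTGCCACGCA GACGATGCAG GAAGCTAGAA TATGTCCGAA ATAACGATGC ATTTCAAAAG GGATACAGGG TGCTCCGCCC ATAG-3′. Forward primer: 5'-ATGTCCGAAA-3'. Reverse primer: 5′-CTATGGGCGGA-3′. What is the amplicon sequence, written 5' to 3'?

5'-ATGTCCGAAATAACGATGCATTTCAAAAGGGATACAGGGTGCTCCGCCCATAG-3'

The forward primer matches the template at positions 82–91.
Reverse complement of the reverse primer: TCCGCCCATAG. This occurs on the top strand at positions 124–134.
The product is the template from position 82 through 134 (53 bp).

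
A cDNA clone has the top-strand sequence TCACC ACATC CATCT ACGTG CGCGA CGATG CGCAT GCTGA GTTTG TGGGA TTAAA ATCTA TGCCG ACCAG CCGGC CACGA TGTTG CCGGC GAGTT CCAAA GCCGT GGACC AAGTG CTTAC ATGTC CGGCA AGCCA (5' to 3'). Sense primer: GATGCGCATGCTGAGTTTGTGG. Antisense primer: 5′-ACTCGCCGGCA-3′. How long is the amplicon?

Forward primer GATGCGCATGCTGAGTTTGTGG is found on the top strand at positions 27–48.
Reverse complement of the reverse primer: TGCCGGCGAGT. This occurs on the top strand at positions 84–94.
Amplicon spans positions 27–94: 68 bp.

68 bp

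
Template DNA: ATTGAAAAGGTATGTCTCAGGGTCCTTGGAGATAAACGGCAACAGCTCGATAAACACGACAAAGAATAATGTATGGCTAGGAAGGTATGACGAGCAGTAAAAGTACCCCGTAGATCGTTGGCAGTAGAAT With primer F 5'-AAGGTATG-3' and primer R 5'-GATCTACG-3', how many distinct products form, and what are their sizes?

The forward primer AAGGTATG matches the top strand at positions 7–14, 82–89.
The reverse primer's reverse complement is CGTAGATC, matching at positions 109–116.
Each forward site pairs with the reverse site to give a product ending at position 116: sizes 110, 35 bp.

Two products: 110 bp, 35 bp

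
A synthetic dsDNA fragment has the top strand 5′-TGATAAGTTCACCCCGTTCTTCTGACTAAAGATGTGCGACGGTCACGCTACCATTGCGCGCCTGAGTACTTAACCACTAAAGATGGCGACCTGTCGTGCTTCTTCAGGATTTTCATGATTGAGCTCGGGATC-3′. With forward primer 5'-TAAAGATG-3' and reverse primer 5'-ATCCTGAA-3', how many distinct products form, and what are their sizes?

The forward primer TAAAGATG matches the top strand at positions 27–34, 78–85.
The reverse primer's reverse complement is TTCAGGAT, matching at positions 103–110.
Each forward site pairs with the reverse site to give a product ending at position 110: sizes 84, 33 bp.

Two products: 84 bp, 33 bp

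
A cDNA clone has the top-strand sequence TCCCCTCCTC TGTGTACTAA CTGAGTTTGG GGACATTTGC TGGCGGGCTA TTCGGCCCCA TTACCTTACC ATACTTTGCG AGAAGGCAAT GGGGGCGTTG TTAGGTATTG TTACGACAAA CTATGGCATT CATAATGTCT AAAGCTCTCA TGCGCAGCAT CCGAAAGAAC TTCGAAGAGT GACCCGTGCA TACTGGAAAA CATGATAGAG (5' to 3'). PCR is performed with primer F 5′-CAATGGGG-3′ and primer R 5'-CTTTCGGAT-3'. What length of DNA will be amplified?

Forward primer CAATGGGG is found on the top strand at positions 87–94.
The reverse primer's reverse complement is ATCCGAAAG, which matches the template at positions 159–167.
Amplicon spans positions 87–167: 81 bp.

81 bp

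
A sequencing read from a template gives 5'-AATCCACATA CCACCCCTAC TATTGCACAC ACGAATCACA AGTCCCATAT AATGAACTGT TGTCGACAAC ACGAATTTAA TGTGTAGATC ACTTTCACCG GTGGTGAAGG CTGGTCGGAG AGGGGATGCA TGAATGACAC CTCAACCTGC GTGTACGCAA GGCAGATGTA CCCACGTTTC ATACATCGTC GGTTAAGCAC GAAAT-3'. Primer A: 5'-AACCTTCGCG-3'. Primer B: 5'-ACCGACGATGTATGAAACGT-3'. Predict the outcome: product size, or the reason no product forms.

Primer A (AACCTTCGCG) does not match the top strand, and its reverse complement CGCGAAGGTT does not match either.
With no annealing site for primer A, no amplification occurs.

No product — primer A has no binding site in the template.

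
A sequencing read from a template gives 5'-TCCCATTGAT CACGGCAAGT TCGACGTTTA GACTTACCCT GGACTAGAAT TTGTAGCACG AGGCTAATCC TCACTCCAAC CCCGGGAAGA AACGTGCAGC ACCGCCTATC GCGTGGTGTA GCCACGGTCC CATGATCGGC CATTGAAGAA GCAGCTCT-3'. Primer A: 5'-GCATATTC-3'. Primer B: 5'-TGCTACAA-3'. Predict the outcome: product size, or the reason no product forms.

Primer A (GCATATTC) does not match the top strand, and its reverse complement GAATATGC does not match either.
With no annealing site for primer A, no amplification occurs.

No product — primer A has no binding site in the template.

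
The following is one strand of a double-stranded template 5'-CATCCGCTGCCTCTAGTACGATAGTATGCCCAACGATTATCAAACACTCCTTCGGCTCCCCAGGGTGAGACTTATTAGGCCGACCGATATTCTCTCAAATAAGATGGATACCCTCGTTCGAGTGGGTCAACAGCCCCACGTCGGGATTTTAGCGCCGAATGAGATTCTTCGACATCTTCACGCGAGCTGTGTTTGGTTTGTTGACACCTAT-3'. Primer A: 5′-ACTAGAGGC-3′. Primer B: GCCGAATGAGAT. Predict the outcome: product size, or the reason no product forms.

No product — the primers' 3' ends point away from each other.

Primer A (ACTAGAGGC) has reverse complement GCCTCTAGT, which matches the top strand at positions 9–17; primer A anneals to the top strand there with its 3' end pointing upstream toward position 9.
Primer B (GCCGAATGAGAT) matches the top strand directly at positions 154–165; it anneals to the bottom strand with its 3' end pointing downstream toward position 165.
The 3' ends diverge (primer A extends toward position 1, primer B toward position 211), so the primers never converge on a shared product.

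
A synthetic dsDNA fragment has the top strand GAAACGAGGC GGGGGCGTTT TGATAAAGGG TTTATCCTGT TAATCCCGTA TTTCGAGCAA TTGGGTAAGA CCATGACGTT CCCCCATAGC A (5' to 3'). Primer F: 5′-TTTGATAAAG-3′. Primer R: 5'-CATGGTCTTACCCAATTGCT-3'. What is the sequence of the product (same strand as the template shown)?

The forward primer matches the template at positions 19–28.
Taking the reverse complement of CATGGTCTTACCCAATTGCT gives AGCAATTGGGTAAGACCATG, found at positions 56–75 on the template; the primer anneals here to the top strand with its 3' end pointing upstream.
The product is the template from position 19 through 75 (57 bp).

5'-TTTGATAAAGGGTTTATCCTGTTAATCCCGTATTTCGAGCAATTGGGTAAGACCATG-3'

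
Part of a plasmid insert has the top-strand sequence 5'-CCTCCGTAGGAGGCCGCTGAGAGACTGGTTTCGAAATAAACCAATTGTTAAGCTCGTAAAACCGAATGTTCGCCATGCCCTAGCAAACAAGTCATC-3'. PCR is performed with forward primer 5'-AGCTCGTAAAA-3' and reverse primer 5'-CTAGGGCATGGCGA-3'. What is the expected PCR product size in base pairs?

Scanning the template, AGCTCGTAAAA occurs at positions 51–61; this primer anneals to the bottom strand there with its 3' end pointing downstream.
Reverse complement of the reverse primer: TCGCCATGCCCTAG. This occurs on the top strand at positions 70–83.
Amplicon spans positions 51–83: 33 bp.

33 bp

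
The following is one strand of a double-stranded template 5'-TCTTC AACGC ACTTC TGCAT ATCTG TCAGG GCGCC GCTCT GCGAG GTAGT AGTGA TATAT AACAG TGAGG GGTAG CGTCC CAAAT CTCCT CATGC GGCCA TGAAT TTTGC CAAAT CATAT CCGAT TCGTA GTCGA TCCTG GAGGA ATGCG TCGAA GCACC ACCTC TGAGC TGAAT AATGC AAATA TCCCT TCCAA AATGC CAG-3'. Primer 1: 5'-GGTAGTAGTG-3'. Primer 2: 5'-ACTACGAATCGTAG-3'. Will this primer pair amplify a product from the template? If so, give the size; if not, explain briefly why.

Primer 2 (ACTACGAATCGTAG) does not match the top strand, and its reverse complement CTACGATTCGTAGT does not match either.
With no annealing site for primer 2, no amplification occurs.

No product — primer 2 has no binding site in the template.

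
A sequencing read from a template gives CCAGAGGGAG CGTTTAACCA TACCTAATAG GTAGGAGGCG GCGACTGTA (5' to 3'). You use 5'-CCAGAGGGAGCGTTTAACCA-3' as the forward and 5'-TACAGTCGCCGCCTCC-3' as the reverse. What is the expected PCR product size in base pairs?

The forward primer matches the template at positions 1–20.
The reverse primer's reverse complement is GGAGGCGGCGACTGTA, which matches the template at positions 34–49.
Product length = (reverse-primer end) − (forward-primer start) + 1 = 49 − 1 + 1 = 49 bp.

49 bp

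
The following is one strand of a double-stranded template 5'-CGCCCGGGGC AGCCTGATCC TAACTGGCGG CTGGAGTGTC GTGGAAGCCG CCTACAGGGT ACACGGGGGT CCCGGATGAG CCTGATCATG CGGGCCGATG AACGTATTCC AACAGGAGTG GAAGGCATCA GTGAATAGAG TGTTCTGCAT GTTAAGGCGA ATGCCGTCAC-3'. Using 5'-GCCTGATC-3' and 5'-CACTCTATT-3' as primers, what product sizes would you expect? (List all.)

The forward primer GCCTGATC matches the top strand at positions 12–19, 80–87.
The reverse primer's reverse complement is AATAGAGTG, matching at positions 134–142.
Each forward site pairs with the reverse site to give a product ending at position 142: sizes 131, 63 bp.

131 bp, 63 bp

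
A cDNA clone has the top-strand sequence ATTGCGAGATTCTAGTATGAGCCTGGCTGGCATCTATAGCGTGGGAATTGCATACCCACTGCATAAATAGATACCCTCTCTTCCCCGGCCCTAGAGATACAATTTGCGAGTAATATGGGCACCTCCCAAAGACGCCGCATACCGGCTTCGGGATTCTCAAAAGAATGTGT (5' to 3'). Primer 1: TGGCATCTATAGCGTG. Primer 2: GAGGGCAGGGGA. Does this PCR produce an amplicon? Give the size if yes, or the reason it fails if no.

No product — primer 2 has no binding site in the template.

Primer 2 (GAGGGCAGGGGA) does not match the top strand, and its reverse complement TCCCCTGCCCTC does not match either.
With no annealing site for primer 2, no amplification occurs.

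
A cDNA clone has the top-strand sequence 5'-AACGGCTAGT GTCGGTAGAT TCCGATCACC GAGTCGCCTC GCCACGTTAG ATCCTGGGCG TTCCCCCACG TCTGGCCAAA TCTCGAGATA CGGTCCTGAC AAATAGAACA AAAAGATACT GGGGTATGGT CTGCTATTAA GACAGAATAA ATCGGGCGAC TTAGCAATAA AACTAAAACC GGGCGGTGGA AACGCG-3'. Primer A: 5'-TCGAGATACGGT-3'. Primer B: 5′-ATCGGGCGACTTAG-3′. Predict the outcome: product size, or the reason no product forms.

Primer A (TCGAGATACGGT) matches the top strand at positions 83–94 (3' end points downstream).
Primer B (ATCGGGCGACTTAG) also matches the top strand directly, at positions 151–164 — its reverse complement CTAAGTCGCCCGAT is not present.
Both primers anneal to the bottom strand with 3' ends pointing the same way, so neither can prime synthesis back toward the other.

No product — both primers anneal to the same strand and extend in the same direction.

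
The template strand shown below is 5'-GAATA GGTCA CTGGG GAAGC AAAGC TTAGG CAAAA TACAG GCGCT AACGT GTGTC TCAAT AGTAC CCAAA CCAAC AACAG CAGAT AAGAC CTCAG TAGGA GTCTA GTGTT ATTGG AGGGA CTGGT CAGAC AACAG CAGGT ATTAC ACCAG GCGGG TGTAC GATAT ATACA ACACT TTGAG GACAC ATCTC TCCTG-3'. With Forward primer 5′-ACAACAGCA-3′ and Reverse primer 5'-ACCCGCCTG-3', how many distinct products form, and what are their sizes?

The forward primer ACAACAGCA matches the top strand at positions 74–82, 129–137.
The reverse primer's reverse complement is CAGGCGGGT, matching at positions 148–156.
Each forward site pairs with the reverse site to give a product ending at position 156: sizes 83, 28 bp.

Two products: 83 bp, 28 bp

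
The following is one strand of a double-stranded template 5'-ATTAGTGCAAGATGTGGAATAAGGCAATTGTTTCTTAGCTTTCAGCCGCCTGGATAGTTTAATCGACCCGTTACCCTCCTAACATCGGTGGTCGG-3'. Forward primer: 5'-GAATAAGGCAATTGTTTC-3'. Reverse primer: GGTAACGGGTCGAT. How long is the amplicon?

59 bp

Scanning the template, GAATAAGGCAATTGTTTC occurs at positions 17–34; this primer anneals to the bottom strand there with its 3' end pointing downstream.
Taking the reverse complement of GGTAACGGGTCGAT gives ATCGACCCGTTACC, found at positions 62–75 on the template; the primer anneals here to the top strand with its 3' end pointing upstream.
Amplicon spans positions 17–75: 59 bp.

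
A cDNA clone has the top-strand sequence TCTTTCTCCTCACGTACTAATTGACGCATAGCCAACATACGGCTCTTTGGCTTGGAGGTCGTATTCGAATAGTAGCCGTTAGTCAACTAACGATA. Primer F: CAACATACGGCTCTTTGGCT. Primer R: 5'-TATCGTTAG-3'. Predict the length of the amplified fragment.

63 bp

Forward primer CAACATACGGCTCTTTGGCT is found on the top strand at positions 33–52.
Taking the reverse complement of TATCGTTAG gives CTAACGATA, found at positions 87–95 on the template; the primer anneals here to the top strand with its 3' end pointing upstream.
The product runs from position 33 to position 95, so its length is 95 − 33 + 1 = 63 bp.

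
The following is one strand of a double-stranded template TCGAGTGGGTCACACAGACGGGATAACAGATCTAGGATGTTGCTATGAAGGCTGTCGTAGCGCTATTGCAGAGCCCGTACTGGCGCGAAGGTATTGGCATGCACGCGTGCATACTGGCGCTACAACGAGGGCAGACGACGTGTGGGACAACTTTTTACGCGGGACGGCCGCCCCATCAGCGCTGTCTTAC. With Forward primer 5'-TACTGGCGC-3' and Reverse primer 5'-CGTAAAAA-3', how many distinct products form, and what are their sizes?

Two products: 82 bp, 48 bp

The forward primer TACTGGCGC matches the top strand at positions 78–86, 112–120.
The reverse primer's reverse complement is TTTTTACG, matching at positions 152–159.
Each forward site pairs with the reverse site to give a product ending at position 159: sizes 82, 48 bp.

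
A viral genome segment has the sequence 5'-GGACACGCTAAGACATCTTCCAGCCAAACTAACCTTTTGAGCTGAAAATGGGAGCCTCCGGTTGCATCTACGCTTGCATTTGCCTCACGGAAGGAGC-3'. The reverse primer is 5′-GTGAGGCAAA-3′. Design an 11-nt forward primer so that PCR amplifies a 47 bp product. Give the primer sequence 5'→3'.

The reverse primer's reverse complement TTTGCCTCAC matches the template at positions 79–88, so the product ends at position 88.
A 47 bp product then starts at position 88 − 47 + 1 = 42.
The forward primer is identical to the top strand there: CTGAAAATGGG.

5'-CTGAAAATGGG-3'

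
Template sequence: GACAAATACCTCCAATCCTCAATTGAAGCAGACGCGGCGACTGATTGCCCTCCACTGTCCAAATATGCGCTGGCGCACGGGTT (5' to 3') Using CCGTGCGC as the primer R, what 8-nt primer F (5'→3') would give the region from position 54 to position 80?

5'-ACTGTCCA-3'

The reverse primer's reverse complement GCGCACGG matches the template at positions 73–80; the product starts at position 54.
The forward primer is identical to the top strand over positions 54–61: ACTGTCCA.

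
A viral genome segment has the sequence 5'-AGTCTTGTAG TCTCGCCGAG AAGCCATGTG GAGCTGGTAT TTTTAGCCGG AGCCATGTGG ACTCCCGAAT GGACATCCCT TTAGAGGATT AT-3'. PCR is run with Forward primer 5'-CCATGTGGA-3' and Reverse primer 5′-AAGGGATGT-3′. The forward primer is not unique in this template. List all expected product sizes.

The forward primer CCATGTGGA matches the top strand at positions 24–32, 53–61.
The reverse primer's reverse complement is ACATCCCTT, matching at positions 73–81.
Each forward site pairs with the reverse site to give a product ending at position 81: sizes 58, 29 bp.

58 bp, 29 bp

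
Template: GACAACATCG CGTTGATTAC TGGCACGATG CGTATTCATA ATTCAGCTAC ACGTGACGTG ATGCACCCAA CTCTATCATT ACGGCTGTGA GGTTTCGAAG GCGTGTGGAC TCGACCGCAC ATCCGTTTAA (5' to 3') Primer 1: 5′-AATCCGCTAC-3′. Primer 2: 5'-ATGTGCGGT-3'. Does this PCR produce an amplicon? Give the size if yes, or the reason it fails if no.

No product — primer 1 has no binding site in the template.

Primer 1 (AATCCGCTAC) does not match the top strand, and its reverse complement GTAGCGGATT does not match either.
With no annealing site for primer 1, no amplification occurs.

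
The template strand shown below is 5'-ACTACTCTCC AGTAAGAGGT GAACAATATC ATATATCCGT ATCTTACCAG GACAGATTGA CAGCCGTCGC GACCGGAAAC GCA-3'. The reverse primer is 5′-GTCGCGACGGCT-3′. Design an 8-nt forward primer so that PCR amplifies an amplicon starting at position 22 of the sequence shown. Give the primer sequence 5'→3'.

The reverse primer's reverse complement AGCCGTCGCGAC matches the template at positions 62–73; the product starts at position 22.
The forward primer is identical to the top strand over positions 22–29: AACAATAT.

5'-AACAATAT-3'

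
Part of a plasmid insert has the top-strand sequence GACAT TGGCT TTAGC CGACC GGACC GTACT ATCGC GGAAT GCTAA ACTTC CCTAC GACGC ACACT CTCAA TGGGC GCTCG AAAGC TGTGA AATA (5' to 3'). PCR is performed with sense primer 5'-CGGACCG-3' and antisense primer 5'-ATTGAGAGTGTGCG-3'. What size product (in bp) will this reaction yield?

The forward primer matches the template at positions 20–26.
Taking the reverse complement of ATTGAGAGTGTGCG gives CGCACACTCTCAAT, found at positions 58–71 on the template; the primer anneals here to the top strand with its 3' end pointing upstream.
The product runs from position 20 to position 71, so its length is 71 − 20 + 1 = 52 bp.

52 bp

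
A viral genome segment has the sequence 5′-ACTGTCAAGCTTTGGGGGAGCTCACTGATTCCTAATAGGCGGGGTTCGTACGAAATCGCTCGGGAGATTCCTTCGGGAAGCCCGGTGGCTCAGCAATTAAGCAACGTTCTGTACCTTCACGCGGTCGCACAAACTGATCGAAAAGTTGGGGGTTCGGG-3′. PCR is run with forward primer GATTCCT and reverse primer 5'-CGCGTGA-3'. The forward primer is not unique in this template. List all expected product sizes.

The forward primer GATTCCT matches the top strand at positions 27–33, 66–72.
The reverse primer's reverse complement is TCACGCG, matching at positions 117–123.
Each forward site pairs with the reverse site to give a product ending at position 123: sizes 97, 58 bp.

97 bp, 58 bp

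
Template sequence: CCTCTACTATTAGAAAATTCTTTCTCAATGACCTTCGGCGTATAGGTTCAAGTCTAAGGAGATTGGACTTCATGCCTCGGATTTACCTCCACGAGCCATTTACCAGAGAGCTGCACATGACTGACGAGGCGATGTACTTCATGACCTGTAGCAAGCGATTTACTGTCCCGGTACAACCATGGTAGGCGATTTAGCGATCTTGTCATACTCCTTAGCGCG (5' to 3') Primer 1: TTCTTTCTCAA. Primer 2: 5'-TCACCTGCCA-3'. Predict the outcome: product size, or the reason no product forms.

No product — primer 2 has no binding site in the template.

Primer 2 (TCACCTGCCA) does not match the top strand, and its reverse complement TGGCAGGTGA does not match either.
With no annealing site for primer 2, no amplification occurs.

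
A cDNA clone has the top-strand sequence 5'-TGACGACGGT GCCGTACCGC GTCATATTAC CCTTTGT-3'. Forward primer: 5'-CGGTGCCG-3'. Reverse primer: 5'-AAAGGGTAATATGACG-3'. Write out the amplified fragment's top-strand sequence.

Forward primer CGGTGCCG is found on the top strand at positions 7–14.
Taking the reverse complement of AAAGGGTAATATGACG gives CGTCATATTACCCTTT, found at positions 20–35 on the template; the primer anneals here to the top strand with its 3' end pointing upstream.
The product is the template from position 7 through 35 (29 bp).

5'-CGGTGCCGTACCGCGTCATATTACCCTTT-3'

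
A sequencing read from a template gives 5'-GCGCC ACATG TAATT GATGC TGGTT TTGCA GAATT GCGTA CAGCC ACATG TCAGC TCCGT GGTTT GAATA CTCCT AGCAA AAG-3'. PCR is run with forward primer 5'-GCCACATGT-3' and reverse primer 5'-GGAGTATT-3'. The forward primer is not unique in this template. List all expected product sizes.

72 bp, 32 bp

The forward primer GCCACATGT matches the top strand at positions 3–11, 43–51.
The reverse primer's reverse complement is AATACTCC, matching at positions 67–74.
Each forward site pairs with the reverse site to give a product ending at position 74: sizes 72, 32 bp.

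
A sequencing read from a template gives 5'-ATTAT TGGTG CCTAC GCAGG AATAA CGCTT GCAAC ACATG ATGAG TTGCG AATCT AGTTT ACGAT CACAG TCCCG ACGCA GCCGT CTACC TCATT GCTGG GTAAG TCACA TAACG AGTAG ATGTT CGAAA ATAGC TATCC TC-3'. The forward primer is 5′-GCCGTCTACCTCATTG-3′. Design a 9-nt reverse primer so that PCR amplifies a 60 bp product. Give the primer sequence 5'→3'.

The forward primer binds at positions 81–96, so a 60 bp product ends at position 81 + 60 − 1 = 140.
The reverse primer anneals to the top strand over positions 132–140, i.e. to TAGCTATCC.
Its sequence written 5'→3' is the reverse complement: GGATAGCTA.

5'-GGATAGCTA-3'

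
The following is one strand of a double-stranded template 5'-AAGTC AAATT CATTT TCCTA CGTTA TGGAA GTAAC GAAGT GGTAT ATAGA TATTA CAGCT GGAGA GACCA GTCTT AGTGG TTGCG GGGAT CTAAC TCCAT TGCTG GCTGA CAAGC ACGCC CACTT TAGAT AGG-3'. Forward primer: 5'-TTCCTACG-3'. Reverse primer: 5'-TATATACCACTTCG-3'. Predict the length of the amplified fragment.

Scanning the template, TTCCTACG occurs at positions 15–22; this primer anneals to the bottom strand there with its 3' end pointing downstream.
The reverse primer's reverse complement is CGAAGTGGTATATA, which matches the template at positions 35–48.
The product runs from position 15 to position 48, so its length is 48 − 15 + 1 = 34 bp.

34 bp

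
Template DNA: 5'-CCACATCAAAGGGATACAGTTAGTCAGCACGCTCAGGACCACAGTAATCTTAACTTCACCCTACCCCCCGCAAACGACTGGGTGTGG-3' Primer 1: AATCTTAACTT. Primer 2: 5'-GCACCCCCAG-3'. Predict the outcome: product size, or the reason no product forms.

Primer 2 (GCACCCCCAG) does not match the top strand, and its reverse complement CTGGGGGTGC does not match either.
With no annealing site for primer 2, no amplification occurs.

No product — primer 2 has no binding site in the template.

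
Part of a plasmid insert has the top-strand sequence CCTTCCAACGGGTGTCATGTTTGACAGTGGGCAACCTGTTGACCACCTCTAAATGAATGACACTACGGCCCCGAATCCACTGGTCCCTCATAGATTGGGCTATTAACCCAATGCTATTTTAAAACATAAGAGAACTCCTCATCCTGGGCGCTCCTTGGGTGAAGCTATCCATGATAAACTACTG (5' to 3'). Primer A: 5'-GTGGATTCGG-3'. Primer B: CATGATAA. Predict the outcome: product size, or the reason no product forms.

Primer A (GTGGATTCGG) has reverse complement CCGAATCCAC, which matches the top strand at positions 71–80; primer A anneals to the top strand there with its 3' end pointing upstream toward position 71.
Primer B (CATGATAA) matches the top strand directly at positions 170–177; it anneals to the bottom strand with its 3' end pointing downstream toward position 177.
The 3' ends diverge (primer A extends toward position 1, primer B toward position 184), so the primers never converge on a shared product.

No product — the primers' 3' ends point away from each other.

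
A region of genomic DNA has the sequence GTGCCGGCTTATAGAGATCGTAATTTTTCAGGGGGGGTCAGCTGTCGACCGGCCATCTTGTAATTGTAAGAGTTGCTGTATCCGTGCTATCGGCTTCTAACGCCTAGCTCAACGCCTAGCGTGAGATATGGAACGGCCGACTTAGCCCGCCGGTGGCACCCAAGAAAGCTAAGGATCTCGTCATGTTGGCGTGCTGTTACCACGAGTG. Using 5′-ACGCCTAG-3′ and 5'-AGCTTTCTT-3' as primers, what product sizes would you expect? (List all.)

71 bp, 59 bp

The forward primer ACGCCTAG matches the top strand at positions 100–107, 112–119.
The reverse primer's reverse complement is AAGAAAGCT, matching at positions 162–170.
Each forward site pairs with the reverse site to give a product ending at position 170: sizes 71, 59 bp.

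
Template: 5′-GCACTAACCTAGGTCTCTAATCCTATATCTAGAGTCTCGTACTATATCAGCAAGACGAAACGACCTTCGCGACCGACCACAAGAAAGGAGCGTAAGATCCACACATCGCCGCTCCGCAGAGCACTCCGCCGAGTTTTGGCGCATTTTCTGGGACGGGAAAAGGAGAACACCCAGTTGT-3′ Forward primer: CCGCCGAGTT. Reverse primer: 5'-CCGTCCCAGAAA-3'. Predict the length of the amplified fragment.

31 bp

The forward primer matches the template at positions 126–135.
Taking the reverse complement of CCGTCCCAGAAA gives TTTCTGGGACGG, found at positions 145–156 on the template; the primer anneals here to the top strand with its 3' end pointing upstream.
Product length = (reverse-primer end) − (forward-primer start) + 1 = 156 − 126 + 1 = 31 bp.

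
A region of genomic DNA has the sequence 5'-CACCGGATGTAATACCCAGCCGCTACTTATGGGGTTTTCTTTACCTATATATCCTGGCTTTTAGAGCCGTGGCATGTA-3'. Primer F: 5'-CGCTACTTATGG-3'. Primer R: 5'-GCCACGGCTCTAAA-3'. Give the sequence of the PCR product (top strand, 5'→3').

The forward primer matches the template at positions 21–32.
Taking the reverse complement of GCCACGGCTCTAAA gives TTTAGAGCCGTGGC, found at positions 60–73 on the template; the primer anneals here to the top strand with its 3' end pointing upstream.
The product is the template from position 21 through 73 (53 bp).

5'-CGCTACTTATGGGGTTTTCTTTACCTATATATCCTGGCTTTTAGAGCCGTGGC-3'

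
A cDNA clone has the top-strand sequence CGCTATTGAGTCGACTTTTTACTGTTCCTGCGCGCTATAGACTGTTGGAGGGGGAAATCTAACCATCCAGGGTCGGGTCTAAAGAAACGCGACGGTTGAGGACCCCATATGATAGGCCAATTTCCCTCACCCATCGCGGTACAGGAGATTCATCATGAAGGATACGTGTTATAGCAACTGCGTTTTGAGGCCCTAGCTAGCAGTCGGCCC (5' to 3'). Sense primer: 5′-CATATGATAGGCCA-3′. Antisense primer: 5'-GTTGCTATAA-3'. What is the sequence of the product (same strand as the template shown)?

Scanning the template, CATATGATAGGCCA occurs at positions 106–119; this primer anneals to the bottom strand there with its 3' end pointing downstream.
The reverse primer's reverse complement is TTATAGCAAC, which matches the template at positions 169–178.
The product is the template from position 106 through 178 (73 bp).

5'-CATATGATAGGCCAATTTCCCTCACCCATCGCGGTACAGGAGATTCATCATGAAGGATACGTGTTATAGCAAC-3'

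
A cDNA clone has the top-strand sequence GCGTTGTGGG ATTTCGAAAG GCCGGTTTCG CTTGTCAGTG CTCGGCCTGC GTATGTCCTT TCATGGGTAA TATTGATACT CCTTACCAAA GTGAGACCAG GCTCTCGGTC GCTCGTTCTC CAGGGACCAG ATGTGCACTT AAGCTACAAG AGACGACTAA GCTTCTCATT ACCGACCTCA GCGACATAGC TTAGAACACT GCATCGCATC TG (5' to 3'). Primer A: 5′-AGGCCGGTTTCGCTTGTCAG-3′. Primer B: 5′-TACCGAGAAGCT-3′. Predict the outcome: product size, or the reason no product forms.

No product — primer B has no binding site in the template.

Primer B (TACCGAGAAGCT) does not match the top strand, and its reverse complement AGCTTCTCGGTA does not match either.
With no annealing site for primer B, no amplification occurs.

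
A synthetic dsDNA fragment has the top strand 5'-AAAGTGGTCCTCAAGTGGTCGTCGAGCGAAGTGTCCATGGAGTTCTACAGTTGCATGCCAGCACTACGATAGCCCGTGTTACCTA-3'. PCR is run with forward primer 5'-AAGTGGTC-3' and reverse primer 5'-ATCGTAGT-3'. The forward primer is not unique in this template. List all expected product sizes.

69 bp, 58 bp

The forward primer AAGTGGTC matches the top strand at positions 2–9, 13–20.
The reverse primer's reverse complement is ACTACGAT, matching at positions 63–70.
Each forward site pairs with the reverse site to give a product ending at position 70: sizes 69, 58 bp.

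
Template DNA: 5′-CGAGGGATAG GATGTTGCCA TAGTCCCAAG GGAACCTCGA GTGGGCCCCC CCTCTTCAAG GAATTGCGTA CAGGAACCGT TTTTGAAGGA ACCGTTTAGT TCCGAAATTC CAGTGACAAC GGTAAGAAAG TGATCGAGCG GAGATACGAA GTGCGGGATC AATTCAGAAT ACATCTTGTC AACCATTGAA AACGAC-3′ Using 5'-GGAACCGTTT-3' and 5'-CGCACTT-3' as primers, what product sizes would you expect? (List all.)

The forward primer GGAACCGTTT matches the top strand at positions 73–82, 88–97.
The reverse primer's reverse complement is AAGTGCG, matching at positions 149–155.
Each forward site pairs with the reverse site to give a product ending at position 155: sizes 83, 68 bp.

83 bp, 68 bp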